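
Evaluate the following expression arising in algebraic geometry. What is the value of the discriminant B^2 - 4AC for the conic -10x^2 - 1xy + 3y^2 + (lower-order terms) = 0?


The discriminant of a conic Ax^2 + Bxy + Cy^2 + ... = 0 is B^2 - 4AC.
B^2 = (-1)^2 = 1
4AC = 4*(-10)*3 = -120
Discriminant = 1 + 120 = 121

121


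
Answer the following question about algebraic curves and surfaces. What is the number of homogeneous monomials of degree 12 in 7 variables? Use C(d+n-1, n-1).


The number of degree-12 monomials in 7 variables is C(d+n-1, n-1).
= C(12+7-1, 7-1) = C(18, 6)
= 18564

18564


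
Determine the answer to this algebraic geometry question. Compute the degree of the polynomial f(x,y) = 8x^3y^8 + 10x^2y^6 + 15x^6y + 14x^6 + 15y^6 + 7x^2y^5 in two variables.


Examine each term for its total degree (sum of exponents).
  Term '8x^3y^8' has total degree 3+8 = 11.
  Term '10x^2y^6' has total degree 2+6 = 8.
  Term '15x^6y' has total degree 6+1 = 7.
  Term '14x^6' has total degree 6+0 = 6.
  Term '15y^6' has total degree 0+6 = 6.
  Term '7x^2y^5' has total degree 2+5 = 7.
The maximum total degree among all terms is 11.

11


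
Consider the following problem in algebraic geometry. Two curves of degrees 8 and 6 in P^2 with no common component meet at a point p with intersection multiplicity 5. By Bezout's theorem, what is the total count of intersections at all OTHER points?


By Bezout's theorem, the total intersection number is d1 * d2.
Total = 8 * 6 = 48
Intersection multiplicity at p = 5
Remaining intersections = 48 - 5 = 43

43


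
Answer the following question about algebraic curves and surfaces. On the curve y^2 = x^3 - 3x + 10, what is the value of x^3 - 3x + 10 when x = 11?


Compute x^3 - 3x + 10 at x = 11:
x^3 = 11^3 = 1331
(-3)*x = (-3)*11 = -33
Sum: 1331 - 33 + 10 = 1308

1308


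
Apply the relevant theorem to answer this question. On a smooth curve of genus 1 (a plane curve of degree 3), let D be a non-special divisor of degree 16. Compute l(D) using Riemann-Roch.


First, compute the genus of a smooth plane curve of degree 3:
g = (d-1)(d-2)/2 = (3-1)(3-2)/2 = 1
For a non-special divisor D (i.e., h^1(D) = 0), Riemann-Roch gives:
l(D) = deg(D) - g + 1
Since deg(D) = 16 >= 2g - 1 = 1, D is non-special.
l(D) = 16 - 1 + 1 = 16

16


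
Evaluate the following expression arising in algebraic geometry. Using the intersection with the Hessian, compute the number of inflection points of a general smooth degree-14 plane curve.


For a general smooth plane curve C of degree d, the inflection points are
the intersection of C with its Hessian curve, which has degree 3(d-2).
By Bezout, the total intersection number is d * 3(d-2) = 14 * 36 = 504.
For a general curve every flex is ordinary, so each contributes
multiplicity 1 to C·Hess(C), and the number of distinct inflection
points is 3d(d-2).
Inflection points = 3*14*(14-2) = 3*14*12 = 504

504


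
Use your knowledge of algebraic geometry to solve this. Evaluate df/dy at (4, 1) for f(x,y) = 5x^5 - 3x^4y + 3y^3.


df/dy = (-3)*x^4 + 3*3*y^2
At (4,1): (-3)*4^4 + 3*3*1^2
= -768 + 9
= -759

-759


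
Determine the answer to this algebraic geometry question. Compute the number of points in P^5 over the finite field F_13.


P^5(F_13) has (q^(n+1) - 1)/(q - 1) points.
= 13^5 + 13^4 + 13^3 + 13^2 + 13^1 + 13^0
= 371293 + 28561 + 2197 + 169 + 13 + 1
= 402234

402234


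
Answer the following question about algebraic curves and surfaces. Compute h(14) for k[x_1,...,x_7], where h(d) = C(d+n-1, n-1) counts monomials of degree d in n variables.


The Hilbert function for the polynomial ring in 7 variables is:
h(d) = C(d+n-1, n-1)
h(14) = C(14+7-1, 7-1) = C(20, 6)
= 20! / (6! * 14!)
= 38760

38760


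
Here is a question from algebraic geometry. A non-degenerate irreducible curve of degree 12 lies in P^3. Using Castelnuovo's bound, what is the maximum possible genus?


Castelnuovo's bound: write d - 1 = m(r-1) + epsilon with 0 <= epsilon < r-1.
d - 1 = 12 - 1 = 11
r - 1 = 3 - 1 = 2
11 = 5*2 + 1, so m = 5, epsilon = 1
pi(d, r) = m(m-1)(r-1)/2 + m*epsilon
= 5*4*2/2 + 5*1
= 40/2 + 5
= 20 + 5 = 25

25


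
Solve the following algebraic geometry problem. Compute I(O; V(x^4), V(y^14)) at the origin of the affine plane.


The intersection multiplicity of V(x^a) and V(y^b) at the origin is:
I(O; V(x^4), V(y^14)) = dim_k(k[x,y]/(x^4, y^14))
A basis for k[x,y]/(x^4, y^14) is the set of monomials x^i * y^j
where 0 <= i < 4 and 0 <= j < 14.
The number of such monomials is 4 * 14 = 56

56


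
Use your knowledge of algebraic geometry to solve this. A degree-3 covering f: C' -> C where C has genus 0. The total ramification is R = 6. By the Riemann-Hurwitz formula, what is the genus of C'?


Riemann-Hurwitz formula: 2g' - 2 = d(2g - 2) + R
Given: d = 3, g = 0, R = 6
2g' - 2 = 3*(2*0 - 2) + 6
2g' - 2 = 3*(-2) + 6
2g' - 2 = -6 + 6 = 0
2g' = 2
g' = 1

1


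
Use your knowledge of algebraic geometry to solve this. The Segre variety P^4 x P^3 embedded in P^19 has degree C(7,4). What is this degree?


The degree of the Segre variety P^4 x P^3 is C(m+n, m).
= C(7, 4)
= 35

35


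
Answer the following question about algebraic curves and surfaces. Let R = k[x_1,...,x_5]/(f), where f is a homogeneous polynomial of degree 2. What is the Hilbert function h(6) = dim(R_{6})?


For R = k[x_1,...,x_n]/(f) with f homogeneous of degree e:
The Hilbert series is (1 - t^e)/(1 - t)^n.
So h(d) = C(d+n-1, n-1) - C(d-e+n-1, n-1) for d >= e.
With n=5, e=2, d=6:
C(6+5-1, 5-1) = C(10, 4) = 210
C(6-2+5-1, 5-1) = C(8, 4) = 70
h(6) = 210 - 70 = 140

140


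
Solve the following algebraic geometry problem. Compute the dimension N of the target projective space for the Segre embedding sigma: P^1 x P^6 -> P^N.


The Segre embedding maps P^m x P^n into P^N via
all products of coordinates from each factor.
N = (m+1)(n+1) - 1
N = (1+1)(6+1) - 1
N = 2*7 - 1
N = 14 - 1 = 13

13


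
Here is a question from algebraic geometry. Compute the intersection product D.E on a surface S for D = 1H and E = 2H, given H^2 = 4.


Using bilinearity of the intersection pairing on a surface S:
(aH).(bH) = ab * (H.H)
We have H^2 = 4.
D.E = (1H).(2H) = 1*2*4
= 2*4
= 8

8


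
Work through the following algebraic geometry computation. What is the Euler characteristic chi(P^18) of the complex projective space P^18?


The complex projective space P^18 has one cell in each even real dimension 0, 2, ..., 36.
The cohomology groups are H^{2k}(P^18) = Z for k = 0,...,18, and 0 otherwise.
Euler characteristic = sum of Betti numbers = 1 per even-dimensional cohomology group.
chi(P^18) = 18 + 1 = 19

19


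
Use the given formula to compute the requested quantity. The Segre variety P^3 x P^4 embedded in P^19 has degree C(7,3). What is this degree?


The degree of the Segre variety P^3 x P^4 is C(m+n, m).
= C(7, 3)
= 35

35


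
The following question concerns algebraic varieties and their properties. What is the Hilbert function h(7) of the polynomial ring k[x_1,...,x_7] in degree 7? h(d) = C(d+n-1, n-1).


The Hilbert function for the polynomial ring in 7 variables is:
h(d) = C(d+n-1, n-1)
h(7) = C(7+7-1, 7-1) = C(13, 6)
= 13! / (6! * 7!)
= 1716

1716


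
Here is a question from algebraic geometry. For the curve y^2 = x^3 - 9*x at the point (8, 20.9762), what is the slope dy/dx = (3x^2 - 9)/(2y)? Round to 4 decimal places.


Using implicit differentiation of y^2 = x^3 - 9*x:
2y * dy/dx = 3x^2 - 9
dy/dx = (3x^2 - 9)/(2y)
Numerator: 3*8^2 - 9 = 183
Denominator: 2*20.9762 = 41.9524
dy/dx = 183/41.9524 = 4.3621

4.3621


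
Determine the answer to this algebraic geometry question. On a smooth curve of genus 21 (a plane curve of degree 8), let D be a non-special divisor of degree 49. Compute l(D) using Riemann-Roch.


First, compute the genus of a smooth plane curve of degree 8:
g = (d-1)(d-2)/2 = (8-1)(8-2)/2 = 21
For a non-special divisor D (i.e., h^1(D) = 0), Riemann-Roch gives:
l(D) = deg(D) - g + 1
Since deg(D) = 49 >= 2g - 1 = 41, D is non-special.
l(D) = 49 - 21 + 1 = 29

29


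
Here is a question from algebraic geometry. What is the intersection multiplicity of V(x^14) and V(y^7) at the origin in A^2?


The intersection multiplicity of V(x^a) and V(y^b) at the origin is:
I(O; V(x^14), V(y^7)) = dim_k(k[x,y]/(x^14, y^7))
A basis for k[x,y]/(x^14, y^7) is the set of monomials x^i * y^j
where 0 <= i < 14 and 0 <= j < 7.
The number of such monomials is 14 * 7 = 98

98


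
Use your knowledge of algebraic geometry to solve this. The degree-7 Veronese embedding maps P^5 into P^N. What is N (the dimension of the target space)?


The Veronese embedding v_d: P^n -> P^N maps each point to all
degree-d monomials in n+1 homogeneous coordinates.
N = C(n+d, d) - 1
N = C(5+7, 7) - 1
N = C(12, 7) - 1
C(12, 7) = 792
N = 792 - 1 = 791

791


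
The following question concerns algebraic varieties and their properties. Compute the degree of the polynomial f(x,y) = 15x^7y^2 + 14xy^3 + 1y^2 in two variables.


Examine each term for its total degree (sum of exponents).
  Term '15x^7y^2' has total degree 7+2 = 9.
  Term '14xy^3' has total degree 1+3 = 4.
  Term '1y^2' has total degree 0+2 = 2.
The maximum total degree among all terms is 9.

9


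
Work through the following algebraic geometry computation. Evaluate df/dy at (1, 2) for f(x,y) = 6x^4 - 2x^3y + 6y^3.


df/dy = (-2)*x^3 + 3*6*y^2
At (1,2): (-2)*1^3 + 3*6*2^2
= -2 + 72
= 70

70


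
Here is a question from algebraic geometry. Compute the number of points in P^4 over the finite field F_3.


P^4(F_3) has (q^(n+1) - 1)/(q - 1) points.
= 3^4 + 3^3 + 3^2 + 3^1 + 3^0
= 81 + 27 + 9 + 3 + 1
= 121

121


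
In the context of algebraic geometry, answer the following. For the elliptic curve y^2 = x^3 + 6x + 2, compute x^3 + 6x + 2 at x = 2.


Compute x^3 + 6x + 2 at x = 2:
x^3 = 2^3 = 8
6*x = 6*2 = 12
Sum: 8 + 12 + 2 = 22

22


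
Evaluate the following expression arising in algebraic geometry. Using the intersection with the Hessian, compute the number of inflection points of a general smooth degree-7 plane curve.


For a general smooth plane curve C of degree d, the inflection points are
the intersection of C with its Hessian curve, which has degree 3(d-2).
By Bezout, the total intersection number is d * 3(d-2) = 7 * 15 = 105.
For a general curve every flex is ordinary, so each contributes
multiplicity 1 to C·Hess(C), and the number of distinct inflection
points is 3d(d-2).
Inflection points = 3*7*(7-2) = 3*7*5 = 105

105


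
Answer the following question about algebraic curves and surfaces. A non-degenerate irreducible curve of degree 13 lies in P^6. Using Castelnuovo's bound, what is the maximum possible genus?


Castelnuovo's bound: write d - 1 = m(r-1) + epsilon with 0 <= epsilon < r-1.
d - 1 = 13 - 1 = 12
r - 1 = 6 - 1 = 5
12 = 2*5 + 2, so m = 2, epsilon = 2
pi(d, r) = m(m-1)(r-1)/2 + m*epsilon
= 2*1*5/2 + 2*2
= 10/2 + 4
= 5 + 4 = 9

9


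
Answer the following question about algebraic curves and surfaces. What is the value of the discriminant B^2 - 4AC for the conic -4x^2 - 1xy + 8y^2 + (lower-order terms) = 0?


The discriminant of a conic Ax^2 + Bxy + Cy^2 + ... = 0 is B^2 - 4AC.
B^2 = (-1)^2 = 1
4AC = 4*(-4)*8 = -128
Discriminant = 1 + 128 = 129

129


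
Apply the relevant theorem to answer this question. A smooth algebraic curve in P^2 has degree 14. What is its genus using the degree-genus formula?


Using the genus formula for smooth plane curves:
g = (d-1)(d-2)/2
g = (14-1)(14-2)/2
g = 13*12/2
g = 156/2 = 78

78


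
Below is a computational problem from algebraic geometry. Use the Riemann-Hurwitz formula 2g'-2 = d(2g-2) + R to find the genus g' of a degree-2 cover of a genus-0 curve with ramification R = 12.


Riemann-Hurwitz formula: 2g' - 2 = d(2g - 2) + R
Given: d = 2, g = 0, R = 12
2g' - 2 = 2*(2*0 - 2) + 12
2g' - 2 = 2*(-2) + 12
2g' - 2 = -4 + 12 = 8
2g' = 10
g' = 5

5


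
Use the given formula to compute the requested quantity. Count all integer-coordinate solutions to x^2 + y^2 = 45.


Systematically check integer values of x where x^2 <= 45.
For each valid x, check if 45 - x^2 is a perfect square.
x=3: 45 - 9 = 36, sqrt = 6 (valid)
x=6: 45 - 36 = 9, sqrt = 3 (valid)
Total integer solutions found: 8

8


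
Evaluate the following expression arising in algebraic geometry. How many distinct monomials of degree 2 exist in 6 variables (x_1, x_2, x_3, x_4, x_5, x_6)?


The number of degree-2 monomials in 6 variables is C(d+n-1, n-1).
= C(2+6-1, 6-1) = C(7, 5)
= 21

21


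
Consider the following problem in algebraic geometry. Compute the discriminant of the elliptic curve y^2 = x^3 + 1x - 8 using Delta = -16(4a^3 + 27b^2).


Compute each component:
4a^3 = 4*1^3 = 4*1 = 4
27b^2 = 27*(-8)^2 = 27*64 = 1728
4a^3 + 27b^2 = 4 + 1728 = 1732
Delta = -16*1732 = -27712

-27712


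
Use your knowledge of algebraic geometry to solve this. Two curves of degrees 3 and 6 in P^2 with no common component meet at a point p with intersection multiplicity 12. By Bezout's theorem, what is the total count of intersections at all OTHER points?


By Bezout's theorem, the total intersection number is d1 * d2.
Total = 3 * 6 = 18
Intersection multiplicity at p = 12
Remaining intersections = 18 - 12 = 6

6


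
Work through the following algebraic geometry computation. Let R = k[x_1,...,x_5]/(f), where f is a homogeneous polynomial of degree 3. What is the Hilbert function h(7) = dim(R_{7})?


For R = k[x_1,...,x_n]/(f) with f homogeneous of degree e:
The Hilbert series is (1 - t^e)/(1 - t)^n.
So h(d) = C(d+n-1, n-1) - C(d-e+n-1, n-1) for d >= e.
With n=5, e=3, d=7:
C(7+5-1, 5-1) = C(11, 4) = 330
C(7-3+5-1, 5-1) = C(8, 4) = 70
h(7) = 330 - 70 = 260

260


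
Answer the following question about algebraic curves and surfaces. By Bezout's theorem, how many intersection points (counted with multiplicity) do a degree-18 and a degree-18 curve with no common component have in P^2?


Bezout's theorem states the intersection count equals the product of degrees.
Intersection count = 18 * 18 = 324

324


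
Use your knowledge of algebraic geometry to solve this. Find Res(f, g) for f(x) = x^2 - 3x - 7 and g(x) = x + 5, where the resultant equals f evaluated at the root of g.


For Res(f, x - c), we evaluate f at x = c.
f(-5) = (-5)^2 - 3*(-5) - 7
= 25 + 15 - 7
= 40 - 7 = 33
Res(f, g) = 33

33


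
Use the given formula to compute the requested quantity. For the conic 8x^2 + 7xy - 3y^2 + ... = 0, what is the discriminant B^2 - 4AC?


The discriminant of a conic Ax^2 + Bxy + Cy^2 + ... = 0 is B^2 - 4AC.
B^2 = 7^2 = 49
4AC = 4*8*(-3) = -96
Discriminant = 49 + 96 = 145

145


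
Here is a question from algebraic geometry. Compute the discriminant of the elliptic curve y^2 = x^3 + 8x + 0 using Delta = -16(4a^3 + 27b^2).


Compute each component:
4a^3 = 4*8^3 = 4*512 = 2048
27b^2 = 27*0^2 = 27*0 = 0
4a^3 + 27b^2 = 2048 + 0 = 2048
Delta = -16*2048 = -32768

-32768


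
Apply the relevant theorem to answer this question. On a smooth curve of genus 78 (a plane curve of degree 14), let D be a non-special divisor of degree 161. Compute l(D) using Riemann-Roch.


First, compute the genus of a smooth plane curve of degree 14:
g = (d-1)(d-2)/2 = (14-1)(14-2)/2 = 78
For a non-special divisor D (i.e., h^1(D) = 0), Riemann-Roch gives:
l(D) = deg(D) - g + 1
Since deg(D) = 161 >= 2g - 1 = 155, D is non-special.
l(D) = 161 - 78 + 1 = 84

84


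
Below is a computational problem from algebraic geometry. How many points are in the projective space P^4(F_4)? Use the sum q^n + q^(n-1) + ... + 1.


P^4(F_4) has (q^(n+1) - 1)/(q - 1) points.
= 4^4 + 4^3 + 4^2 + 4^1 + 4^0
= 256 + 64 + 16 + 4 + 1
= 341

341


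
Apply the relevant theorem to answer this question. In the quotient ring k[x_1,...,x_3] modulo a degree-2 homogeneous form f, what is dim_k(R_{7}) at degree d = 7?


For R = k[x_1,...,x_n]/(f) with f homogeneous of degree e:
The Hilbert series is (1 - t^e)/(1 - t)^n.
So h(d) = C(d+n-1, n-1) - C(d-e+n-1, n-1) for d >= e.
With n=3, e=2, d=7:
C(7+3-1, 3-1) = C(9, 2) = 36
C(7-2+3-1, 3-1) = C(7, 2) = 21
h(7) = 36 - 21 = 15

15


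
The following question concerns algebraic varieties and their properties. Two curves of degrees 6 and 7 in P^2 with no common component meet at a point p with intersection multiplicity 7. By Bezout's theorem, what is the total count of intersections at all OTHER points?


By Bezout's theorem, the total intersection number is d1 * d2.
Total = 6 * 7 = 42
Intersection multiplicity at p = 7
Remaining intersections = 42 - 7 = 35

35


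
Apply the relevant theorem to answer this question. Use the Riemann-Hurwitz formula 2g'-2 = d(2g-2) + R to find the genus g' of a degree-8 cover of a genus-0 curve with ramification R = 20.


Riemann-Hurwitz formula: 2g' - 2 = d(2g - 2) + R
Given: d = 8, g = 0, R = 20
2g' - 2 = 8*(2*0 - 2) + 20
2g' - 2 = 8*(-2) + 20
2g' - 2 = -16 + 20 = 4
2g' = 6
g' = 3

3


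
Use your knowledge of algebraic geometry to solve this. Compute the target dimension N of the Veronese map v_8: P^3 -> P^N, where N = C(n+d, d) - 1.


The Veronese embedding v_d: P^n -> P^N maps each point to all
degree-d monomials in n+1 homogeneous coordinates.
N = C(n+d, d) - 1
N = C(3+8, 8) - 1
N = C(11, 8) - 1
C(11, 8) = 165
N = 165 - 1 = 164

164


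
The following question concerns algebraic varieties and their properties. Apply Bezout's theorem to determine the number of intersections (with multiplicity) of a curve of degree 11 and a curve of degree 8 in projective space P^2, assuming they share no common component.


Bezout's theorem states the intersection count equals the product of degrees.
Intersection count = 11 * 8 = 88

88


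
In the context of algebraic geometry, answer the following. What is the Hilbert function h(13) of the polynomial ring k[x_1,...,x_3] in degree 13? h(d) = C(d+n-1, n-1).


The Hilbert function for the polynomial ring in 3 variables is:
h(d) = C(d+n-1, n-1)
h(13) = C(13+3-1, 3-1) = C(15, 2)
= 15! / (2! * 13!)
= 105

105


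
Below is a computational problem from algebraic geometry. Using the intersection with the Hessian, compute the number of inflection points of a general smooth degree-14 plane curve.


For a general smooth plane curve C of degree d, the inflection points are
the intersection of C with its Hessian curve, which has degree 3(d-2).
By Bezout, the total intersection number is d * 3(d-2) = 14 * 36 = 504.
For a general curve every flex is ordinary, so each contributes
multiplicity 1 to C·Hess(C), and the number of distinct inflection
points is 3d(d-2).
Inflection points = 3*14*(14-2) = 3*14*12 = 504

504


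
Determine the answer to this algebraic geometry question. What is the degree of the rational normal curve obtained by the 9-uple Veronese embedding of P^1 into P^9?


The rational normal curve in P^9 is the image of P^1 under the 9-uple Veronese.
A general hyperplane in P^9 pulls back to a degree-9 form on P^1, which has 9 zeros,
so the curve meets a general hyperplane in 9 points. Degree = 9.

9


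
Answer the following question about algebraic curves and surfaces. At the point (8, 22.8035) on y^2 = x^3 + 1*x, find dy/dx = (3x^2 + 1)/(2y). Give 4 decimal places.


Using implicit differentiation of y^2 = x^3 + 1*x:
2y * dy/dx = 3x^2 + 1
dy/dx = (3x^2 + 1)/(2y)
Numerator: 3*8^2 + 1 = 193
Denominator: 2*22.8035 = 45.607
dy/dx = 193/45.607 = 4.2318

4.2318


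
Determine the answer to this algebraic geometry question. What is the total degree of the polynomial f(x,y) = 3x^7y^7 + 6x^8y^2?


Examine each term for its total degree (sum of exponents).
  Term '3x^7y^7' has total degree 7+7 = 14.
  Term '6x^8y^2' has total degree 8+2 = 10.
The maximum total degree among all terms is 14.

14


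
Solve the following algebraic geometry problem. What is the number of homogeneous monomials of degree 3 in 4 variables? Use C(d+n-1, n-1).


The number of degree-3 monomials in 4 variables is C(d+n-1, n-1).
= C(3+4-1, 4-1) = C(6, 3)
= 20

20


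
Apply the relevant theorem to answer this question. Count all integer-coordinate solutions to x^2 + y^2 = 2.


Systematically check integer values of x where x^2 <= 2.
For each valid x, check if 2 - x^2 is a perfect square.
x=1: 2 - 1 = 1, sqrt = 1 (valid)
Total integer solutions found: 4

4


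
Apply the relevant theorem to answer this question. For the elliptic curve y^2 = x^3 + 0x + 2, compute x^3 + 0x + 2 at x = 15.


Compute x^3 + 0x + 2 at x = 15:
x^3 = 15^3 = 3375
0*x = 0*15 = 0
Sum: 3375 + 0 + 2 = 3377

3377


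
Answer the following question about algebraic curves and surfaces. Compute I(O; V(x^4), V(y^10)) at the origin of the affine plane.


The intersection multiplicity of V(x^a) and V(y^b) at the origin is:
I(O; V(x^4), V(y^10)) = dim_k(k[x,y]/(x^4, y^10))
A basis for k[x,y]/(x^4, y^10) is the set of monomials x^i * y^j
where 0 <= i < 4 and 0 <= j < 10.
The number of such monomials is 4 * 10 = 40

40


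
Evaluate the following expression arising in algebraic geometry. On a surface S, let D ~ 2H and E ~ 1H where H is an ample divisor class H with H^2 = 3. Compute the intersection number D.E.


Using bilinearity of the intersection pairing on a surface S:
(aH).(bH) = ab * (H.H)
We have H^2 = 3.
D.E = (2H).(1H) = 2*1*3
= 2*3
= 6

6


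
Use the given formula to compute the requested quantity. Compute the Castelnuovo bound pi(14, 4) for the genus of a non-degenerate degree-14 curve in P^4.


Castelnuovo's bound: write d - 1 = m(r-1) + epsilon with 0 <= epsilon < r-1.
d - 1 = 14 - 1 = 13
r - 1 = 4 - 1 = 3
13 = 4*3 + 1, so m = 4, epsilon = 1
pi(d, r) = m(m-1)(r-1)/2 + m*epsilon
= 4*3*3/2 + 4*1
= 36/2 + 4
= 18 + 4 = 22

22


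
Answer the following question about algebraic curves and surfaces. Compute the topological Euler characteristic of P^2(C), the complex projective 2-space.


The complex projective space P^2 has one cell in each even real dimension 0, 2, ..., 4.
The cohomology groups are H^{2k}(P^2) = Z for k = 0,...,2, and 0 otherwise.
Euler characteristic = sum of Betti numbers = 1 per even-dimensional cohomology group.
chi(P^2) = 2 + 1 = 3

3


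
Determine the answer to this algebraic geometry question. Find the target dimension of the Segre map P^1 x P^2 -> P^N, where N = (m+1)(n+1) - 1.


The Segre embedding maps P^m x P^n into P^N via
all products of coordinates from each factor.
N = (m+1)(n+1) - 1
N = (1+1)(2+1) - 1
N = 2*3 - 1
N = 6 - 1 = 5

5


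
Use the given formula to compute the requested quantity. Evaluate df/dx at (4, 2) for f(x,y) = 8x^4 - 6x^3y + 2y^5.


df/dx = 4*8*x^3 + 3*(-6)*x^2*y
At (4,2): 4*8*4^3 + 3*(-6)*4^2*2
= 2048 - 576
= 1472

1472


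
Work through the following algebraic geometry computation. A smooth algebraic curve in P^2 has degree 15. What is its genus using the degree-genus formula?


Using the genus formula for smooth plane curves:
g = (d-1)(d-2)/2
g = (15-1)(15-2)/2
g = 14*13/2
g = 182/2 = 91

91


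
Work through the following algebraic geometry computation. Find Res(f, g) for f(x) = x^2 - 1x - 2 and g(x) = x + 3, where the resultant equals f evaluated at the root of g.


For Res(f, x - c), we evaluate f at x = c.
f(-3) = (-3)^2 - 1*(-3) - 2
= 9 + 3 - 2
= 12 - 2 = 10
Res(f, g) = 10

10


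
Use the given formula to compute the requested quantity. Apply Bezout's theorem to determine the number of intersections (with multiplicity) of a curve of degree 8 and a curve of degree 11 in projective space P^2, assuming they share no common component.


Bezout's theorem states the intersection count equals the product of degrees.
Intersection count = 8 * 11 = 88

88


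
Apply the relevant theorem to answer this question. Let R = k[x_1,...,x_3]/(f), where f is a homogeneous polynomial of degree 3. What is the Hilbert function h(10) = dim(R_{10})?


For R = k[x_1,...,x_n]/(f) with f homogeneous of degree e:
The Hilbert series is (1 - t^e)/(1 - t)^n.
So h(d) = C(d+n-1, n-1) - C(d-e+n-1, n-1) for d >= e.
With n=3, e=3, d=10:
C(10+3-1, 3-1) = C(12, 2) = 66
C(10-3+3-1, 3-1) = C(9, 2) = 36
h(10) = 66 - 36 = 30

30


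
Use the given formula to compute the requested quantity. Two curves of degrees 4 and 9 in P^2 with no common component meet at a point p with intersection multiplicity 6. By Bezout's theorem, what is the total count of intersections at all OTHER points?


By Bezout's theorem, the total intersection number is d1 * d2.
Total = 4 * 9 = 36
Intersection multiplicity at p = 6
Remaining intersections = 36 - 6 = 30

30


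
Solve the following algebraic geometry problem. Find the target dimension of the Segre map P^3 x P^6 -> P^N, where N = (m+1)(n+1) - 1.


The Segre embedding maps P^m x P^n into P^N via
all products of coordinates from each factor.
N = (m+1)(n+1) - 1
N = (3+1)(6+1) - 1
N = 4*7 - 1
N = 28 - 1 = 27

27


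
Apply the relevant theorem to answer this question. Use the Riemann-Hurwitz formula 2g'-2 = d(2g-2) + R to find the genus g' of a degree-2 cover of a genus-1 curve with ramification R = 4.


Riemann-Hurwitz formula: 2g' - 2 = d(2g - 2) + R
Given: d = 2, g = 1, R = 4
2g' - 2 = 2*(2*1 - 2) + 4
2g' - 2 = 2*0 + 4
2g' - 2 = 0 + 4 = 4
2g' = 6
g' = 3

3


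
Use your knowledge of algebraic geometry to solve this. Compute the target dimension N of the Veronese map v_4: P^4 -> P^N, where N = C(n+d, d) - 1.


The Veronese embedding v_d: P^n -> P^N maps each point to all
degree-d monomials in n+1 homogeneous coordinates.
N = C(n+d, d) - 1
N = C(4+4, 4) - 1
N = C(8, 4) - 1
C(8, 4) = 70
N = 70 - 1 = 69

69


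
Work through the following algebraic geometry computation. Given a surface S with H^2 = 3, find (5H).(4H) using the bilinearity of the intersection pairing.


Using bilinearity of the intersection pairing on a surface S:
(aH).(bH) = ab * (H.H)
We have H^2 = 3.
D.E = (5H).(4H) = 5*4*3
= 20*3
= 60

60


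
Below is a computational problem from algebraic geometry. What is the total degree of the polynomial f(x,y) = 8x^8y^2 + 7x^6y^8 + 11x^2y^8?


Examine each term for its total degree (sum of exponents).
  Term '8x^8y^2' has total degree 8+2 = 10.
  Term '7x^6y^8' has total degree 6+8 = 14.
  Term '11x^2y^8' has total degree 2+8 = 10.
The maximum total degree among all terms is 14.

14


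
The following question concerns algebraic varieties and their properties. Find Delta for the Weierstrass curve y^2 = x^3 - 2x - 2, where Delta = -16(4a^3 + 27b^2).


Compute each component:
4a^3 = 4*(-2)^3 = 4*(-8) = -32
27b^2 = 27*(-2)^2 = 27*4 = 108
4a^3 + 27b^2 = -32 + 108 = 76
Delta = -16*76 = -1216

-1216


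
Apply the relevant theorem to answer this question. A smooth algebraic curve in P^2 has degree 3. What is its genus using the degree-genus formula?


Using the genus formula for smooth plane curves:
g = (d-1)(d-2)/2
g = (3-1)(3-2)/2
g = 2*1/2
g = 2/2 = 1

1


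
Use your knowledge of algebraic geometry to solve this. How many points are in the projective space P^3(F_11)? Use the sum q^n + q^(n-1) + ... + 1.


P^3(F_11) has (q^(n+1) - 1)/(q - 1) points.
= 11^3 + 11^2 + 11^1 + 11^0
= 1331 + 121 + 11 + 1
= 1464

1464


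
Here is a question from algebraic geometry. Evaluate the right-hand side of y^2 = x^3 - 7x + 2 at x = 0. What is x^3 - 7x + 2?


Compute x^3 - 7x + 2 at x = 0:
x^3 = 0^3 = 0
(-7)*x = (-7)*0 = 0
Sum: 0 + 0 + 2 = 2

2


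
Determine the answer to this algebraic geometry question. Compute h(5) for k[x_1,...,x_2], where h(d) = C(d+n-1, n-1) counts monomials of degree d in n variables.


The Hilbert function for the polynomial ring in 2 variables is:
h(d) = C(d+n-1, n-1)
h(5) = C(5+2-1, 2-1) = C(6, 1)
= 6! / (1! * 5!)
= 6

6


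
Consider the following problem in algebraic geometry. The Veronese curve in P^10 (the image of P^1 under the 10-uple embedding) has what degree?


The rational normal curve in P^10 is the image of P^1 under the 10-uple Veronese.
A general hyperplane in P^10 pulls back to a degree-10 form on P^1, which has 10 zeros,
so the curve meets a general hyperplane in 10 points. Degree = 10.

10


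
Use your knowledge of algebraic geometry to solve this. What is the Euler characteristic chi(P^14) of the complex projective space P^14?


The complex projective space P^14 has one cell in each even real dimension 0, 2, ..., 28.
The cohomology groups are H^{2k}(P^14) = Z for k = 0,...,14, and 0 otherwise.
Euler characteristic = sum of Betti numbers = 1 per even-dimensional cohomology group.
chi(P^14) = 14 + 1 = 15

15


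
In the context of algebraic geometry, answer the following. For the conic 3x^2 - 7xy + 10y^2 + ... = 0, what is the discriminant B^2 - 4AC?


The discriminant of a conic Ax^2 + Bxy + Cy^2 + ... = 0 is B^2 - 4AC.
B^2 = (-7)^2 = 49
4AC = 4*3*10 = 120
Discriminant = 49 - 120 = -71

-71


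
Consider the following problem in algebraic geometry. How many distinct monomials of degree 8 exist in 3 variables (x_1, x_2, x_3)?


The number of degree-8 monomials in 3 variables is C(d+n-1, n-1).
= C(8+3-1, 3-1) = C(10, 2)
= 45

45


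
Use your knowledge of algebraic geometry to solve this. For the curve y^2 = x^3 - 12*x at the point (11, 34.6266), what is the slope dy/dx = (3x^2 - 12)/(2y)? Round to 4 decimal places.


Using implicit differentiation of y^2 = x^3 - 12*x:
2y * dy/dx = 3x^2 - 12
dy/dx = (3x^2 - 12)/(2y)
Numerator: 3*11^2 - 12 = 351
Denominator: 2*34.6266 = 69.2532
dy/dx = 351/69.2532 = 5.0684

5.0684


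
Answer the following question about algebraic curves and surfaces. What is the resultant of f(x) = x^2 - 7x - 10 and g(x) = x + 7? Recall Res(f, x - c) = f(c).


For Res(f, x - c), we evaluate f at x = c.
f(-7) = (-7)^2 - 7*(-7) - 10
= 49 + 49 - 10
= 98 - 10 = 88
Res(f, g) = 88

88


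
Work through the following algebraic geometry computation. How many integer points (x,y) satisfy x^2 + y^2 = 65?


Systematically check integer values of x where x^2 <= 65.
For each valid x, check if 65 - x^2 is a perfect square.
x=1: 65 - 1 = 64, sqrt = 8 (valid)
x=4: 65 - 16 = 49, sqrt = 7 (valid)
x=7: 65 - 49 = 16, sqrt = 4 (valid)
x=8: 65 - 64 = 1, sqrt = 1 (valid)
Total integer solutions found: 16

16


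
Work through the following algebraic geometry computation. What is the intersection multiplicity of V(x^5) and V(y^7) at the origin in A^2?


The intersection multiplicity of V(x^a) and V(y^b) at the origin is:
I(O; V(x^5), V(y^7)) = dim_k(k[x,y]/(x^5, y^7))
A basis for k[x,y]/(x^5, y^7) is the set of monomials x^i * y^j
where 0 <= i < 5 and 0 <= j < 7.
The number of such monomials is 5 * 7 = 35

35


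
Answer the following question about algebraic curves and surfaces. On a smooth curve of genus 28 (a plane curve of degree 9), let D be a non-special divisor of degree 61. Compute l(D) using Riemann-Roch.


First, compute the genus of a smooth plane curve of degree 9:
g = (d-1)(d-2)/2 = (9-1)(9-2)/2 = 28
For a non-special divisor D (i.e., h^1(D) = 0), Riemann-Roch gives:
l(D) = deg(D) - g + 1
Since deg(D) = 61 >= 2g - 1 = 55, D is non-special.
l(D) = 61 - 28 + 1 = 34

34


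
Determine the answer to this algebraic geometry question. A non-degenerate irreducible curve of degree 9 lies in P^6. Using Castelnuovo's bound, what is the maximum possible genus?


Castelnuovo's bound: write d - 1 = m(r-1) + epsilon with 0 <= epsilon < r-1.
d - 1 = 9 - 1 = 8
r - 1 = 6 - 1 = 5
8 = 1*5 + 3, so m = 1, epsilon = 3
pi(d, r) = m(m-1)(r-1)/2 + m*epsilon
= 1*0*5/2 + 1*3
= 0/2 + 3
= 0 + 3 = 3

3


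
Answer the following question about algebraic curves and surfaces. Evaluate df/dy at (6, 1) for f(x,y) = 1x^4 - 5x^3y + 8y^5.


df/dy = (-5)*x^3 + 5*8*y^4
At (6,1): (-5)*6^3 + 5*8*1^4
= -1080 + 40
= -1040

-1040


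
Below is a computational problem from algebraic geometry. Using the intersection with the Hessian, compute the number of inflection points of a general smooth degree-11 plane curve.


For a general smooth plane curve C of degree d, the inflection points are
the intersection of C with its Hessian curve, which has degree 3(d-2).
By Bezout, the total intersection number is d * 3(d-2) = 11 * 27 = 297.
For a general curve every flex is ordinary, so each contributes
multiplicity 1 to C·Hess(C), and the number of distinct inflection
points is 3d(d-2).
Inflection points = 3*11*(11-2) = 3*11*9 = 297

297


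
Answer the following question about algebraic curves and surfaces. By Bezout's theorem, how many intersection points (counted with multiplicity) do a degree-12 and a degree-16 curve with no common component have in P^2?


Bezout's theorem states the intersection count equals the product of degrees.
Intersection count = 12 * 16 = 192

192


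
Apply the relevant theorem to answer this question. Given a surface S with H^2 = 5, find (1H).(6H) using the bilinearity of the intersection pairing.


Using bilinearity of the intersection pairing on a surface S:
(aH).(bH) = ab * (H.H)
We have H^2 = 5.
D.E = (1H).(6H) = 1*6*5
= 6*5
= 30

30


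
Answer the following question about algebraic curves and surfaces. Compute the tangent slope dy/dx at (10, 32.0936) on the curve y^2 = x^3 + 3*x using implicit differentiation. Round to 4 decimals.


Using implicit differentiation of y^2 = x^3 + 3*x:
2y * dy/dx = 3x^2 + 3
dy/dx = (3x^2 + 3)/(2y)
Numerator: 3*10^2 + 3 = 303
Denominator: 2*32.0936 = 64.1872
dy/dx = 303/64.1872 = 4.7206

4.7206


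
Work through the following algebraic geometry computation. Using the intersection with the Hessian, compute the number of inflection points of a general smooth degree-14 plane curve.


For a general smooth plane curve C of degree d, the inflection points are
the intersection of C with its Hessian curve, which has degree 3(d-2).
By Bezout, the total intersection number is d * 3(d-2) = 14 * 36 = 504.
For a general curve every flex is ordinary, so each contributes
multiplicity 1 to C·Hess(C), and the number of distinct inflection
points is 3d(d-2).
Inflection points = 3*14*(14-2) = 3*14*12 = 504

504


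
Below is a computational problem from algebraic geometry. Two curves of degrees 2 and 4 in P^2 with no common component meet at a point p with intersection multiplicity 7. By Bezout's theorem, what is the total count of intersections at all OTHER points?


By Bezout's theorem, the total intersection number is d1 * d2.
Total = 2 * 4 = 8
Intersection multiplicity at p = 7
Remaining intersections = 8 - 7 = 1

1


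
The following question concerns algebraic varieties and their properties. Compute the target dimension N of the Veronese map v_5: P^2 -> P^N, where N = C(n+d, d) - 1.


The Veronese embedding v_d: P^n -> P^N maps each point to all
degree-d monomials in n+1 homogeneous coordinates.
N = C(n+d, d) - 1
N = C(2+5, 5) - 1
N = C(7, 5) - 1
C(7, 5) = 21
N = 21 - 1 = 20

20


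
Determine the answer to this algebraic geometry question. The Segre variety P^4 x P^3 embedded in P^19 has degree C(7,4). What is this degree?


The degree of the Segre variety P^4 x P^3 is C(m+n, m).
= C(7, 4)
= 35

35


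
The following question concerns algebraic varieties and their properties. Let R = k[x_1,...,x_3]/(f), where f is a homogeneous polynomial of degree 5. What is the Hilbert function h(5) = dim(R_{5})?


For R = k[x_1,...,x_n]/(f) with f homogeneous of degree e:
The Hilbert series is (1 - t^e)/(1 - t)^n.
So h(d) = C(d+n-1, n-1) - C(d-e+n-1, n-1) for d >= e.
With n=3, e=5, d=5:
C(5+3-1, 3-1) = C(7, 2) = 21
C(5-5+3-1, 3-1) = C(2, 2) = 1
h(5) = 21 - 1 = 20

20


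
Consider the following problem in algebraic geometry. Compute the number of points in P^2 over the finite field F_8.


P^2(F_8) has (q^(n+1) - 1)/(q - 1) points.
= 8^2 + 8^1 + 8^0
= 64 + 8 + 1
= 73

73


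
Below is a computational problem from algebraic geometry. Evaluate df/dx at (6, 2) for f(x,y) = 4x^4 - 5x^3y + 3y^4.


df/dx = 4*4*x^3 + 3*(-5)*x^2*y
At (6,2): 4*4*6^3 + 3*(-5)*6^2*2
= 3456 - 1080
= 2376

2376


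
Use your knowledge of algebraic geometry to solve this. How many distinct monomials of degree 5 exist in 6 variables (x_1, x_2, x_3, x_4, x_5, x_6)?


The number of degree-5 monomials in 6 variables is C(d+n-1, n-1).
= C(5+6-1, 6-1) = C(10, 5)
= 252

252


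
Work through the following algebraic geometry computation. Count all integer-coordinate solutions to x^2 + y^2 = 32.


Systematically check integer values of x where x^2 <= 32.
For each valid x, check if 32 - x^2 is a perfect square.
x=4: 32 - 16 = 16, sqrt = 4 (valid)
Total integer solutions found: 4

4


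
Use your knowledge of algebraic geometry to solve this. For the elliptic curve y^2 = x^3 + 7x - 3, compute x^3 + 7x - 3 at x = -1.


Compute x^3 + 7x - 3 at x = -1:
x^3 = (-1)^3 = -1
7*x = 7*(-1) = -7
Sum: -1 - 7 - 3 = -11

-11


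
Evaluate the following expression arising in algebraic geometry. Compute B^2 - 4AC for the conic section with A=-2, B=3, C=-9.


The discriminant of a conic Ax^2 + Bxy + Cy^2 + ... = 0 is B^2 - 4AC.
B^2 = 3^2 = 9
4AC = 4*(-2)*(-9) = 72
Discriminant = 9 - 72 = -63

-63


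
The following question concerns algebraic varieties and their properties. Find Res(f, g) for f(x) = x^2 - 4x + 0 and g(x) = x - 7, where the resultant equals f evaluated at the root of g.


For Res(f, x - c), we evaluate f at x = c.
f(7) = 7^2 - 4*7 + 0
= 49 - 28 + 0
= 21 + 0 = 21
Res(f, g) = 21

21


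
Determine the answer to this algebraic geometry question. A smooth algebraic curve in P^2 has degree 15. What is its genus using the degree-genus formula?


Using the genus formula for smooth plane curves:
g = (d-1)(d-2)/2
g = (15-1)(15-2)/2
g = 14*13/2
g = 182/2 = 91

91


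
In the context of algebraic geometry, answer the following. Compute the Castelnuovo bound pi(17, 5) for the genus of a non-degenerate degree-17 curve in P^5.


Castelnuovo's bound: write d - 1 = m(r-1) + epsilon with 0 <= epsilon < r-1.
d - 1 = 17 - 1 = 16
r - 1 = 5 - 1 = 4
16 = 4*4 + 0, so m = 4, epsilon = 0
pi(d, r) = m(m-1)(r-1)/2 + m*epsilon
= 4*3*4/2 + 4*0
= 48/2 + 0
= 24 + 0 = 24

24


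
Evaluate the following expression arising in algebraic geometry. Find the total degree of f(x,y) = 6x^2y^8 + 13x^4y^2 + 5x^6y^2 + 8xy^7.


Examine each term for its total degree (sum of exponents).
  Term '6x^2y^8' has total degree 2+8 = 10.
  Term '13x^4y^2' has total degree 4+2 = 6.
  Term '5x^6y^2' has total degree 6+2 = 8.
  Term '8xy^7' has total degree 1+7 = 8.
The maximum total degree among all terms is 10.

10


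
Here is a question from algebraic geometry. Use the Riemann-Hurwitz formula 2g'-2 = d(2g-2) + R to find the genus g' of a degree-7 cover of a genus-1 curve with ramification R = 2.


Riemann-Hurwitz formula: 2g' - 2 = d(2g - 2) + R
Given: d = 7, g = 1, R = 2
2g' - 2 = 7*(2*1 - 2) + 2
2g' - 2 = 7*0 + 2
2g' - 2 = 0 + 2 = 2
2g' = 4
g' = 2

2


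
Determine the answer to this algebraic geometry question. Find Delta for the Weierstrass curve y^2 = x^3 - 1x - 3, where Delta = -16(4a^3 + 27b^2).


Compute each component:
4a^3 = 4*(-1)^3 = 4*(-1) = -4
27b^2 = 27*(-3)^2 = 27*9 = 243
4a^3 + 27b^2 = -4 + 243 = 239
Delta = -16*239 = -3824

-3824


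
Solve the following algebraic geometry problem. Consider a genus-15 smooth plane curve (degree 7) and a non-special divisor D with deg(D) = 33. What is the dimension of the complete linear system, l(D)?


First, compute the genus of a smooth plane curve of degree 7:
g = (d-1)(d-2)/2 = (7-1)(7-2)/2 = 15
For a non-special divisor D (i.e., h^1(D) = 0), Riemann-Roch gives:
l(D) = deg(D) - g + 1
Since deg(D) = 33 >= 2g - 1 = 29, D is non-special.
l(D) = 33 - 15 + 1 = 19

19


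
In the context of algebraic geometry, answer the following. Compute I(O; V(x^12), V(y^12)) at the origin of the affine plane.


The intersection multiplicity of V(x^a) and V(y^b) at the origin is:
I(O; V(x^12), V(y^12)) = dim_k(k[x,y]/(x^12, y^12))
A basis for k[x,y]/(x^12, y^12) is the set of monomials x^i * y^j
where 0 <= i < 12 and 0 <= j < 12.
The number of such monomials is 12 * 12 = 144

144
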